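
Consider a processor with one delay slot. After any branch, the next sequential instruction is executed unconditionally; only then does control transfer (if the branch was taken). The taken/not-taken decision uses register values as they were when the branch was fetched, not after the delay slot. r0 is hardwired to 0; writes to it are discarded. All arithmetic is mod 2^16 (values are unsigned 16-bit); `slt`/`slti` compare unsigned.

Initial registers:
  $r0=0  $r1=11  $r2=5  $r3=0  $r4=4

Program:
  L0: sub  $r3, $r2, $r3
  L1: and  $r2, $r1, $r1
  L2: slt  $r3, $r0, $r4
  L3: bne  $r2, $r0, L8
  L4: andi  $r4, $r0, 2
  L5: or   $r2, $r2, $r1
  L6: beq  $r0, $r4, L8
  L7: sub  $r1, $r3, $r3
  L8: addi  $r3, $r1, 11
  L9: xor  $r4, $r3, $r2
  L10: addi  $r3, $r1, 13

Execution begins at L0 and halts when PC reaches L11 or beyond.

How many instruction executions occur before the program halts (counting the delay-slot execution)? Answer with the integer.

#0 sub  $r3, $r2, $r3 ; 0/11/5/5/4
#1 and  $r2, $r1, $r1 ; 0/11/11/5/4
#2 slt  $r3, $r0, $r4 ; 0/11/11/1/4
#3 bne  $r2, $r0, L8 ; 0/11/11/1/4 ; →target
#4 andi  $r4, $r0, 2 ; 0/11/11/1/0
#8 addi  $r3, $r1, 11 ; 0/11/11/22/0
#9 xor  $r4, $r3, $r2 ; 0/11/11/22/29
#10 addi  $r3, $r1, 13 ; 0/11/11/24/29

8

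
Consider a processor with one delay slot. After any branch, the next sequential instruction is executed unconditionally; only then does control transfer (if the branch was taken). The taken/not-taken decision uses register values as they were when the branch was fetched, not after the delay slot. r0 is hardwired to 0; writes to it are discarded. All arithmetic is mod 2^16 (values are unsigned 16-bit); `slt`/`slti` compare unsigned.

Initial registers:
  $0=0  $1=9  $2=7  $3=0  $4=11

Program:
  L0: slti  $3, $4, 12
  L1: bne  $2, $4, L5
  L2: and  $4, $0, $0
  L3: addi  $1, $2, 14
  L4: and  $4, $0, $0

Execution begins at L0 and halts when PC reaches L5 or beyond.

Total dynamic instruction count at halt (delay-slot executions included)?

[0] slti  $3, $4, 12  →  {$0:0, $1:9, $2:7, $3:1, $4:11}
[1] bne  $2, $4, L5  →  {$0:0, $1:9, $2:7, $3:1, $4:11}  ⟨branch taken⟩
[2] and  $4, $0, $0  →  {$0:0, $1:9, $2:7, $3:1, $4:0}

3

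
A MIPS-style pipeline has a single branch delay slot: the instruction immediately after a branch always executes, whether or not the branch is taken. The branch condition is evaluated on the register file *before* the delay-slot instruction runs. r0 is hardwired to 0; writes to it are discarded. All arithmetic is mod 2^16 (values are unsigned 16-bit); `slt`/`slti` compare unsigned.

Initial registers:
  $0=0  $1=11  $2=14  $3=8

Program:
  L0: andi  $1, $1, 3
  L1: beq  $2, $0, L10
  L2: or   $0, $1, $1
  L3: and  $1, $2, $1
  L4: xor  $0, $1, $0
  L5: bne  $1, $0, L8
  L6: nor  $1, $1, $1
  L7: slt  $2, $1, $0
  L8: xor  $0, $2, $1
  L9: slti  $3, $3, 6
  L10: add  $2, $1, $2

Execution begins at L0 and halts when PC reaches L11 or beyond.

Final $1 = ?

PC=0  andi  $1, $1, 3        | $0=0 $1=3 $2=14 $3=8
PC=1  beq  $2, $0, L10       | $0=0 $1=3 $2=14 $3=8  [not taken]
PC=2  or   $0, $1, $1        | $0=0 $1=3 $2=14 $3=8
PC=3  and  $1, $2, $1        | $0=0 $1=2 $2=14 $3=8
PC=4  xor  $0, $1, $0        | $0=0 $1=2 $2=14 $3=8
PC=5  bne  $1, $0, L8        | $0=0 $1=2 $2=14 $3=8  [TAKEN]
PC=6  nor  $1, $1, $1        | $0=0 $1=65533 $2=14 $3=8
PC=8  xor  $0, $2, $1        | $0=0 $1=65533 $2=14 $3=8
PC=9  slti  $3, $3, 6        | $0=0 $1=65533 $2=14 $3=0
PC=10 add  $2, $1, $2        | $0=0 $1=65533 $2=11 $3=0

65533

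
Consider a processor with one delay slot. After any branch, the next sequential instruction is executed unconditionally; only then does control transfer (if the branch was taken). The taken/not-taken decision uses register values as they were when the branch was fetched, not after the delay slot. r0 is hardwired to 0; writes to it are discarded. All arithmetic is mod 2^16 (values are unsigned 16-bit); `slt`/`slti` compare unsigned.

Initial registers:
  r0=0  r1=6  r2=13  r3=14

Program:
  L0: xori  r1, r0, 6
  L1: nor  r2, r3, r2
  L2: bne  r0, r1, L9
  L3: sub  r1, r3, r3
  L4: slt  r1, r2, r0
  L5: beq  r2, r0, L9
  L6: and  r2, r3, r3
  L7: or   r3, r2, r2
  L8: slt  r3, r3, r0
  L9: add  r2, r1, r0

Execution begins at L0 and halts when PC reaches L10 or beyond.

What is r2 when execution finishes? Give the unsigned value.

0

  step pc=0: xori  r1, r0, 6  regs=(0,6,13,14)
  step pc=1: nor  r2, r3, r2  regs=(0,6,65520,14)
  step pc=2: bne  r0, r1, L9  cond=T  regs=(0,6,65520,14)
  step pc=3: sub  r1, r3, r3  regs=(0,0,65520,14)
  step pc=9: add  r2, r1, r0  regs=(0,0,0,14)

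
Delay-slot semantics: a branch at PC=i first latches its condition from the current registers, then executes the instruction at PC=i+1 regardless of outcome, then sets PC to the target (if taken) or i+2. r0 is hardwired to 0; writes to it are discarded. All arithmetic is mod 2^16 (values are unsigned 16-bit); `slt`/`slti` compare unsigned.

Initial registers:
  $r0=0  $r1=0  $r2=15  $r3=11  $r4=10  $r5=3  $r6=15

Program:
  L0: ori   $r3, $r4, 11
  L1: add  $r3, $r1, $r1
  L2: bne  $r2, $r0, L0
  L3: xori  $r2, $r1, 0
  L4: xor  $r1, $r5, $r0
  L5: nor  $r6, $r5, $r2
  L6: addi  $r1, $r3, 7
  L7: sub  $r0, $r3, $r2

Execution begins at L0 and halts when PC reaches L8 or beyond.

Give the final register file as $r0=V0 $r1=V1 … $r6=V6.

PC=0  ori   $r3, $r4, 11     | $r0=0 $r1=0 $r2=15 $r3=11 $r4=10 $r5=3 $r6=15
PC=1  add  $r3, $r1, $r1     | $r0=0 $r1=0 $r2=15 $r3=0 $r4=10 $r5=3 $r6=15
PC=2  bne  $r2, $r0, L0      | $r0=0 $r1=0 $r2=15 $r3=0 $r4=10 $r5=3 $r6=15  [TAKEN]
PC=3  xori  $r2, $r1, 0      | $r0=0 $r1=0 $r2=0 $r3=0 $r4=10 $r5=3 $r6=15
PC=0  ori   $r3, $r4, 11     | $r0=0 $r1=0 $r2=0 $r3=11 $r4=10 $r5=3 $r6=15
PC=1  add  $r3, $r1, $r1     | $r0=0 $r1=0 $r2=0 $r3=0 $r4=10 $r5=3 $r6=15
PC=2  bne  $r2, $r0, L0      | $r0=0 $r1=0 $r2=0 $r3=0 $r4=10 $r5=3 $r6=15  [not taken]
PC=3  xori  $r2, $r1, 0      | $r0=0 $r1=0 $r2=0 $r3=0 $r4=10 $r5=3 $r6=15
PC=4  xor  $r1, $r5, $r0     | $r0=0 $r1=3 $r2=0 $r3=0 $r4=10 $r5=3 $r6=15
PC=5  nor  $r6, $r5, $r2     | $r0=0 $r1=3 $r2=0 $r3=0 $r4=10 $r5=3 $r6=65532
PC=6  addi  $r1, $r3, 7      | $r0=0 $r1=7 $r2=0 $r3=0 $r4=10 $r5=3 $r6=65532
PC=7  sub  $r0, $r3, $r2     | $r0=0 $r1=7 $r2=0 $r3=0 $r4=10 $r5=3 $r6=65532

$r0=0 $r1=7 $r2=0 $r3=0 $r4=10 $r5=3 $r6=65532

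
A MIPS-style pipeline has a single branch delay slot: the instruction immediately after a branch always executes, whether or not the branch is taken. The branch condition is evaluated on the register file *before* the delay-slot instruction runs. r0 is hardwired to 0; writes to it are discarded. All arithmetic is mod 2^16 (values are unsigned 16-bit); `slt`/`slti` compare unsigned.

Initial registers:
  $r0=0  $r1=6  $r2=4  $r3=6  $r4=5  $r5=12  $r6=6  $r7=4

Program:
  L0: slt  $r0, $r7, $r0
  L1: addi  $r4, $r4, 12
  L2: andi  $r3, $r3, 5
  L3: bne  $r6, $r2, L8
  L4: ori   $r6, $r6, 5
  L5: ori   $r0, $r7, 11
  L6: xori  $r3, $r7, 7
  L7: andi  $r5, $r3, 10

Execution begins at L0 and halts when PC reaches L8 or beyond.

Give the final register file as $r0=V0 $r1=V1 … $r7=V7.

[0] slt  $r0, $r7, $r0  →  {$r0:0, $r1:6, $r2:4, $r3:6, $r4:5, $r5:12, $r6:6, $r7:4}
[1] addi  $r4, $r4, 12  →  {$r0:0, $r1:6, $r2:4, $r3:6, $r4:17, $r5:12, $r6:6, $r7:4}
[2] andi  $r3, $r3, 5  →  {$r0:0, $r1:6, $r2:4, $r3:4, $r4:17, $r5:12, $r6:6, $r7:4}
[3] bne  $r6, $r2, L8  →  {$r0:0, $r1:6, $r2:4, $r3:4, $r4:17, $r5:12, $r6:6, $r7:4}  ⟨branch taken⟩
[4] ori   $r6, $r6, 5  →  {$r0:0, $r1:6, $r2:4, $r3:4, $r4:17, $r5:12, $r6:7, $r7:4}

$r0=0 $r1=6 $r2=4 $r3=4 $r4=17 $r5=12 $r6=7 $r7=4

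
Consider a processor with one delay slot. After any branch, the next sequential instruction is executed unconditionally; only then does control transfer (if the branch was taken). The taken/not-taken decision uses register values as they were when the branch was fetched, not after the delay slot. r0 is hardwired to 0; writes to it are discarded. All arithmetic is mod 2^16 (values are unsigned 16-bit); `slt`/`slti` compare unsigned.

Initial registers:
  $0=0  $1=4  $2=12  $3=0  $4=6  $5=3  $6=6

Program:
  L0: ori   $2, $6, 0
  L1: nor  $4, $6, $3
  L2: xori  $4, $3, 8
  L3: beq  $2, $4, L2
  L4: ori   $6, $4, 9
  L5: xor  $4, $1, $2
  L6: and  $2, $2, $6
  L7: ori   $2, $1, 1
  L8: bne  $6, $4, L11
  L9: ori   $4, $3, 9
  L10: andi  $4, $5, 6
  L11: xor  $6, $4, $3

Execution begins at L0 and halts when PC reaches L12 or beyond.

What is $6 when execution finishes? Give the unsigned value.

  step pc=0: ori   $2, $6, 0  regs=(0,4,6,0,6,3,6)
  step pc=1: nor  $4, $6, $3  regs=(0,4,6,0,65529,3,6)
  step pc=2: xori  $4, $3, 8  regs=(0,4,6,0,8,3,6)
  step pc=3: beq  $2, $4, L2  cond=F  regs=(0,4,6,0,8,3,6)
  step pc=4: ori   $6, $4, 9  regs=(0,4,6,0,8,3,9)
  step pc=5: xor  $4, $1, $2  regs=(0,4,6,0,2,3,9)
  step pc=6: and  $2, $2, $6  regs=(0,4,0,0,2,3,9)
  step pc=7: ori   $2, $1, 1  regs=(0,4,5,0,2,3,9)
  step pc=8: bne  $6, $4, L11  cond=T  regs=(0,4,5,0,2,3,9)
  step pc=9: ori   $4, $3, 9  regs=(0,4,5,0,9,3,9)
  step pc=11: xor  $6, $4, $3  regs=(0,4,5,0,9,3,9)

9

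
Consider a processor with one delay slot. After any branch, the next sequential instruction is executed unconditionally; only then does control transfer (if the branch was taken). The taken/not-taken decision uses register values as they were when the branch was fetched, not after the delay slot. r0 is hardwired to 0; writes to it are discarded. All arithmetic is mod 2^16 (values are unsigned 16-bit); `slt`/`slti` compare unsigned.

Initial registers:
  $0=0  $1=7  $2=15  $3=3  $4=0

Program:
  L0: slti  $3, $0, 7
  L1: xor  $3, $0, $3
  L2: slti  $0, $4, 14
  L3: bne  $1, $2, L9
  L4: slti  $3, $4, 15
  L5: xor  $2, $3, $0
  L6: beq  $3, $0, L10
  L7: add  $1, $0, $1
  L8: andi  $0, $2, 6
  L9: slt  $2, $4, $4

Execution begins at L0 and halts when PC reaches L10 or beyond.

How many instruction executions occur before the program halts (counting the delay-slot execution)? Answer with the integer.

6

PC=0  slti  $3, $0, 7        | $0=0 $1=7 $2=15 $3=1 $4=0
PC=1  xor  $3, $0, $3        | $0=0 $1=7 $2=15 $3=1 $4=0
PC=2  slti  $0, $4, 14       | $0=0 $1=7 $2=15 $3=1 $4=0
PC=3  bne  $1, $2, L9        | $0=0 $1=7 $2=15 $3=1 $4=0  [TAKEN]
PC=4  slti  $3, $4, 15       | $0=0 $1=7 $2=15 $3=1 $4=0
PC=9  slt  $2, $4, $4        | $0=0 $1=7 $2=0 $3=1 $4=0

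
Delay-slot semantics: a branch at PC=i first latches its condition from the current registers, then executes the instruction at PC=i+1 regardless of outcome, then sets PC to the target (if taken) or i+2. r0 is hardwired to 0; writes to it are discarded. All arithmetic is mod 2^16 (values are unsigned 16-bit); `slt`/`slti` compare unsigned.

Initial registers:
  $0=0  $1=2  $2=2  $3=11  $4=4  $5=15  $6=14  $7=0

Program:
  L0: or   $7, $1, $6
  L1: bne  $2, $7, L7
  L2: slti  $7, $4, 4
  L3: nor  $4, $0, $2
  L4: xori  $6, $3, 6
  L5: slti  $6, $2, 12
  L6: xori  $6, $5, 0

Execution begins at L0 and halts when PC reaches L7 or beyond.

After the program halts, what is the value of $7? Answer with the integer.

0

PC=0  or   $7, $1, $6        | $0=0 $1=2 $2=2 $3=11 $4=4 $5=15 $6=14 $7=14
PC=1  bne  $2, $7, L7        | $0=0 $1=2 $2=2 $3=11 $4=4 $5=15 $6=14 $7=14  [TAKEN]
PC=2  slti  $7, $4, 4        | $0=0 $1=2 $2=2 $3=11 $4=4 $5=15 $6=14 $7=0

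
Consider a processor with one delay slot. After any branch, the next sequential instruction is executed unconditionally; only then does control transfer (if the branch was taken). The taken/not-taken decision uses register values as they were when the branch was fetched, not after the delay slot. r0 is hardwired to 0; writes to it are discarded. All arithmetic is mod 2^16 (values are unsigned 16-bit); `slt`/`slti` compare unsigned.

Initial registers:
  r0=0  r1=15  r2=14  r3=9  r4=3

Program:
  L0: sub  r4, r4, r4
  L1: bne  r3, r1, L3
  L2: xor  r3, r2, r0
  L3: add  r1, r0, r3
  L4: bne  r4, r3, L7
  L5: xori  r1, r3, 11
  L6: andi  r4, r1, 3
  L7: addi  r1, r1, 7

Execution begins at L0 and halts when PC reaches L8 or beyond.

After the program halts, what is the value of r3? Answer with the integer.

14

  step pc=0: sub  r4, r4, r4  regs=(0,15,14,9,0)
  step pc=1: bne  r3, r1, L3  cond=T  regs=(0,15,14,9,0)
  step pc=2: xor  r3, r2, r0  regs=(0,15,14,14,0)
  step pc=3: add  r1, r0, r3  regs=(0,14,14,14,0)
  step pc=4: bne  r4, r3, L7  cond=T  regs=(0,14,14,14,0)
  step pc=5: xori  r1, r3, 11  regs=(0,5,14,14,0)
  step pc=7: addi  r1, r1, 7  regs=(0,12,14,14,0)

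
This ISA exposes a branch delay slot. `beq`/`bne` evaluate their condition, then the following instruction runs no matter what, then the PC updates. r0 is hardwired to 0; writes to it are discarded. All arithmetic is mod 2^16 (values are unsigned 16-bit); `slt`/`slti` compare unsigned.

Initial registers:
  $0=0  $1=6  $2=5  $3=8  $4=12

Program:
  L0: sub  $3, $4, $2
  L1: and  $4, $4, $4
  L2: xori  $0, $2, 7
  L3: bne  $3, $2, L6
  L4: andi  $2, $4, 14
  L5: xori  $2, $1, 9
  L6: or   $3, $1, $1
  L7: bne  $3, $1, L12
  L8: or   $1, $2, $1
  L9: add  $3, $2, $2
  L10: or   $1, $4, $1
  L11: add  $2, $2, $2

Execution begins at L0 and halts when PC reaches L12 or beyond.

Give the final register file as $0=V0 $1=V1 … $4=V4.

$0=0 $1=14 $2=24 $3=24 $4=12

[0] sub  $3, $4, $2  →  {$0:0, $1:6, $2:5, $3:7, $4:12}
[1] and  $4, $4, $4  →  {$0:0, $1:6, $2:5, $3:7, $4:12}
[2] xori  $0, $2, 7  →  {$0:0, $1:6, $2:5, $3:7, $4:12}
[3] bne  $3, $2, L6  →  {$0:0, $1:6, $2:5, $3:7, $4:12}  ⟨branch taken⟩
[4] andi  $2, $4, 14  →  {$0:0, $1:6, $2:12, $3:7, $4:12}
[6] or   $3, $1, $1  →  {$0:0, $1:6, $2:12, $3:6, $4:12}
[7] bne  $3, $1, L12  →  {$0:0, $1:6, $2:12, $3:6, $4:12}  ⟨branch fallthrough⟩
[8] or   $1, $2, $1  →  {$0:0, $1:14, $2:12, $3:6, $4:12}
[9] add  $3, $2, $2  →  {$0:0, $1:14, $2:12, $3:24, $4:12}
[10] or   $1, $4, $1  →  {$0:0, $1:14, $2:12, $3:24, $4:12}
[11] add  $2, $2, $2  →  {$0:0, $1:14, $2:24, $3:24, $4:12}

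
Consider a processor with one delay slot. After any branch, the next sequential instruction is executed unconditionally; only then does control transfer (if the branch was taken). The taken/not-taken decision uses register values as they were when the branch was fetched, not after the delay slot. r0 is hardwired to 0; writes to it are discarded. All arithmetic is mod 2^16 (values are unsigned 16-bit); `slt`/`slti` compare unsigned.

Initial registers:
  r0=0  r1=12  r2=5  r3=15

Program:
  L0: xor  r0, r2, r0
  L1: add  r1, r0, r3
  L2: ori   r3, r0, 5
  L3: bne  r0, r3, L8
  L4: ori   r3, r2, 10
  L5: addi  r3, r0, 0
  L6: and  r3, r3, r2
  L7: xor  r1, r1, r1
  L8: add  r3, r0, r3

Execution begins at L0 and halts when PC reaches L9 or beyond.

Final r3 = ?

PC=0  xor  r0, r2, r0        | r0=0 r1=12 r2=5 r3=15
PC=1  add  r1, r0, r3        | r0=0 r1=15 r2=5 r3=15
PC=2  ori   r3, r0, 5        | r0=0 r1=15 r2=5 r3=5
PC=3  bne  r0, r3, L8        | r0=0 r1=15 r2=5 r3=5  [TAKEN]
PC=4  ori   r3, r2, 10       | r0=0 r1=15 r2=5 r3=15
PC=8  add  r3, r0, r3        | r0=0 r1=15 r2=5 r3=15

15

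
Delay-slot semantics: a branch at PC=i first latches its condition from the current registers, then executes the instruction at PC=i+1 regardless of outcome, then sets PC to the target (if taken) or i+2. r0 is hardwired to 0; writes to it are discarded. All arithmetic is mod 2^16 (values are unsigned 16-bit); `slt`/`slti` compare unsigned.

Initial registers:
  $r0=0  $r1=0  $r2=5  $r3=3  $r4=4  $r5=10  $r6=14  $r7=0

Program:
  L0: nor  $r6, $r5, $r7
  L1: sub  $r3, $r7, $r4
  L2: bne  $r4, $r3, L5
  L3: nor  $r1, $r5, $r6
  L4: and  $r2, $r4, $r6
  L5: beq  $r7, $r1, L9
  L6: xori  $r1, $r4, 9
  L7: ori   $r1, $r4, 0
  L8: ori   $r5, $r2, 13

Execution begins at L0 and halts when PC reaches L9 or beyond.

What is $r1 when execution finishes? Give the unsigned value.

[0] nor  $r6, $r5, $r7  →  {$r0:0, $r1:0, $r2:5, $r3:3, $r4:4, $r5:10, $r6:65525, $r7:0}
[1] sub  $r3, $r7, $r4  →  {$r0:0, $r1:0, $r2:5, $r3:65532, $r4:4, $r5:10, $r6:65525, $r7:0}
[2] bne  $r4, $r3, L5  →  {$r0:0, $r1:0, $r2:5, $r3:65532, $r4:4, $r5:10, $r6:65525, $r7:0}  ⟨branch taken⟩
[3] nor  $r1, $r5, $r6  →  {$r0:0, $r1:0, $r2:5, $r3:65532, $r4:4, $r5:10, $r6:65525, $r7:0}
[5] beq  $r7, $r1, L9  →  {$r0:0, $r1:0, $r2:5, $r3:65532, $r4:4, $r5:10, $r6:65525, $r7:0}  ⟨branch taken⟩
[6] xori  $r1, $r4, 9  →  {$r0:0, $r1:13, $r2:5, $r3:65532, $r4:4, $r5:10, $r6:65525, $r7:0}

13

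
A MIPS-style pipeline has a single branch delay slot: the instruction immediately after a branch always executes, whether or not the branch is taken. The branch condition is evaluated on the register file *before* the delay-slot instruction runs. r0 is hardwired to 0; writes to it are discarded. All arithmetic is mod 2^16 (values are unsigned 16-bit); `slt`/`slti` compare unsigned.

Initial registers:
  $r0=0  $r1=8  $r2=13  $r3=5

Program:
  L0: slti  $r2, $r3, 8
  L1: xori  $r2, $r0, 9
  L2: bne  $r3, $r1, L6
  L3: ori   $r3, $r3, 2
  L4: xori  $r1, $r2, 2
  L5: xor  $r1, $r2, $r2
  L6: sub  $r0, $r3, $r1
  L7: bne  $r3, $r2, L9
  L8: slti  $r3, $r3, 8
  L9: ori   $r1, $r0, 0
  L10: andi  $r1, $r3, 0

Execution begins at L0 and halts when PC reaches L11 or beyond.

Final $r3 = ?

  step pc=0: slti  $r2, $r3, 8  regs=(0,8,1,5)
  step pc=1: xori  $r2, $r0, 9  regs=(0,8,9,5)
  step pc=2: bne  $r3, $r1, L6  cond=T  regs=(0,8,9,5)
  step pc=3: ori   $r3, $r3, 2  regs=(0,8,9,7)
  step pc=6: sub  $r0, $r3, $r1  regs=(0,8,9,7)
  step pc=7: bne  $r3, $r2, L9  cond=T  regs=(0,8,9,7)
  step pc=8: slti  $r3, $r3, 8  regs=(0,8,9,1)
  step pc=9: ori   $r1, $r0, 0  regs=(0,0,9,1)
  step pc=10: andi  $r1, $r3, 0  regs=(0,0,9,1)

1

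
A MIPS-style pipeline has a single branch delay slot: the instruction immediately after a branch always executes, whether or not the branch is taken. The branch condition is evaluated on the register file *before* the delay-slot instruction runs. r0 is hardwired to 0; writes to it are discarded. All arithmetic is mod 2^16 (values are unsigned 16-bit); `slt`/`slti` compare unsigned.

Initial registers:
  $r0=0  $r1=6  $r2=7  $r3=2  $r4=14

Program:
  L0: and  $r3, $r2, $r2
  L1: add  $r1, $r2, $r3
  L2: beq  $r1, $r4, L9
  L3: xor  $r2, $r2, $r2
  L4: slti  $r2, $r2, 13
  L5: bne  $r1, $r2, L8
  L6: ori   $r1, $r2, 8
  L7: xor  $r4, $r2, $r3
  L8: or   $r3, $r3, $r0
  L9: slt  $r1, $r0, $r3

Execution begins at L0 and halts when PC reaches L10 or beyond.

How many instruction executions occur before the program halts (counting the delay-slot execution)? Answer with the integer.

[0] and  $r3, $r2, $r2  →  {$r0:0, $r1:6, $r2:7, $r3:7, $r4:14}
[1] add  $r1, $r2, $r3  →  {$r0:0, $r1:14, $r2:7, $r3:7, $r4:14}
[2] beq  $r1, $r4, L9  →  {$r0:0, $r1:14, $r2:7, $r3:7, $r4:14}  ⟨branch taken⟩
[3] xor  $r2, $r2, $r2  →  {$r0:0, $r1:14, $r2:0, $r3:7, $r4:14}
[9] slt  $r1, $r0, $r3  →  {$r0:0, $r1:1, $r2:0, $r3:7, $r4:14}

5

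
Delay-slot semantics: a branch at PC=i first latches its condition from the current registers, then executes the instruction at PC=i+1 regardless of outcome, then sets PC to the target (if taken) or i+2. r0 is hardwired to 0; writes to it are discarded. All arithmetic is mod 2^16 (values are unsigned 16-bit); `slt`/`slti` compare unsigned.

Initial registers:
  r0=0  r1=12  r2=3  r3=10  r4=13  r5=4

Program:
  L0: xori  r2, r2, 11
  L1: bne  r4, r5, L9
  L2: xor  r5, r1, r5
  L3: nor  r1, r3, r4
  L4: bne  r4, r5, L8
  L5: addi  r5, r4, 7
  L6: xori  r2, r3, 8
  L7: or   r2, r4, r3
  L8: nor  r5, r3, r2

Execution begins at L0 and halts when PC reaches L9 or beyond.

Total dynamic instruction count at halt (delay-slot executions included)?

3

[0] xori  r2, r2, 11  →  {r0:0, r1:12, r2:8, r3:10, r4:13, r5:4}
[1] bne  r4, r5, L9  →  {r0:0, r1:12, r2:8, r3:10, r4:13, r5:4}  ⟨branch taken⟩
[2] xor  r5, r1, r5  →  {r0:0, r1:12, r2:8, r3:10, r4:13, r5:8}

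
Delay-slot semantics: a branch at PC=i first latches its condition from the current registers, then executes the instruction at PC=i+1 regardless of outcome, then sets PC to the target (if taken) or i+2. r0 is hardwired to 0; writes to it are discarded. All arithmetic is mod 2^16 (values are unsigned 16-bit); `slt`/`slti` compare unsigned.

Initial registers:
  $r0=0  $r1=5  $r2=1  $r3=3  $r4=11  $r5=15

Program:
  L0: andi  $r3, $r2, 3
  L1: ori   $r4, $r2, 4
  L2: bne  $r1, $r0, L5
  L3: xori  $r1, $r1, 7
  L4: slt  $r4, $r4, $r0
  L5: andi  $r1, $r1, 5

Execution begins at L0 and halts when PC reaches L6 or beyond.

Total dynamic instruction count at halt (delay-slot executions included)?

5

[0] andi  $r3, $r2, 3  →  {$r0:0, $r1:5, $r2:1, $r3:1, $r4:11, $r5:15}
[1] ori   $r4, $r2, 4  →  {$r0:0, $r1:5, $r2:1, $r3:1, $r4:5, $r5:15}
[2] bne  $r1, $r0, L5  →  {$r0:0, $r1:5, $r2:1, $r3:1, $r4:5, $r5:15}  ⟨branch taken⟩
[3] xori  $r1, $r1, 7  →  {$r0:0, $r1:2, $r2:1, $r3:1, $r4:5, $r5:15}
[5] andi  $r1, $r1, 5  →  {$r0:0, $r1:0, $r2:1, $r3:1, $r4:5, $r5:15}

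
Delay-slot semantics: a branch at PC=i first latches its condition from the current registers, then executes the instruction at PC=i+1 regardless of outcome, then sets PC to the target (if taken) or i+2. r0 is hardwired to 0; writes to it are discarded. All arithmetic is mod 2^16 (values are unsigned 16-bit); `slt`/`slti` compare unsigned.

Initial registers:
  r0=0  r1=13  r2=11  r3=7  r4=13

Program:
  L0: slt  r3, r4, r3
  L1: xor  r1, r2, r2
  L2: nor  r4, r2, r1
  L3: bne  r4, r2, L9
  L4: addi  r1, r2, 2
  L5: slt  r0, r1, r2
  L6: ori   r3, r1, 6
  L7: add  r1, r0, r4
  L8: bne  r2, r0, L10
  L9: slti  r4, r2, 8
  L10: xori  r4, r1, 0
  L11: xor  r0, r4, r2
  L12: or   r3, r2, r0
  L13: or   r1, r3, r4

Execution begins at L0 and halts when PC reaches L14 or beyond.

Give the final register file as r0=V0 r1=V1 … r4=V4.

r0=0 r1=15 r2=11 r3=11 r4=13

  step pc=0: slt  r3, r4, r3  regs=(0,13,11,0,13)
  step pc=1: xor  r1, r2, r2  regs=(0,0,11,0,13)
  step pc=2: nor  r4, r2, r1  regs=(0,0,11,0,65524)
  step pc=3: bne  r4, r2, L9  cond=T  regs=(0,0,11,0,65524)
  step pc=4: addi  r1, r2, 2  regs=(0,13,11,0,65524)
  step pc=9: slti  r4, r2, 8  regs=(0,13,11,0,0)
  step pc=10: xori  r4, r1, 0  regs=(0,13,11,0,13)
  step pc=11: xor  r0, r4, r2  regs=(0,13,11,0,13)
  step pc=12: or   r3, r2, r0  regs=(0,13,11,11,13)
  step pc=13: or   r1, r3, r4  regs=(0,15,11,11,13)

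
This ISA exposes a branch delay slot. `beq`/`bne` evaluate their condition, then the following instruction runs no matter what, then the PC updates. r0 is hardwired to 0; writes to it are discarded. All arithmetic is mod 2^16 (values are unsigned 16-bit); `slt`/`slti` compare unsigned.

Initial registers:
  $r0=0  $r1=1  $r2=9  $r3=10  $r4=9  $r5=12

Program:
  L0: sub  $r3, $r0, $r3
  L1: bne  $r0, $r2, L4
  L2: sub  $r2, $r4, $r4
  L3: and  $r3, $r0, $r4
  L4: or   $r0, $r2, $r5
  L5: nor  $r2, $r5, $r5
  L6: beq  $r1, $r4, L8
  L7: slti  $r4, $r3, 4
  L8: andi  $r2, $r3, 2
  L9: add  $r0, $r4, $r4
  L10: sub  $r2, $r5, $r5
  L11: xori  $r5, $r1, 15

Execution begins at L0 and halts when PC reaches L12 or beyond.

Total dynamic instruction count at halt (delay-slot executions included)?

11

[0] sub  $r3, $r0, $r3  →  {$r0:0, $r1:1, $r2:9, $r3:65526, $r4:9, $r5:12}
[1] bne  $r0, $r2, L4  →  {$r0:0, $r1:1, $r2:9, $r3:65526, $r4:9, $r5:12}  ⟨branch taken⟩
[2] sub  $r2, $r4, $r4  →  {$r0:0, $r1:1, $r2:0, $r3:65526, $r4:9, $r5:12}
[4] or   $r0, $r2, $r5  →  {$r0:0, $r1:1, $r2:0, $r3:65526, $r4:9, $r5:12}
[5] nor  $r2, $r5, $r5  →  {$r0:0, $r1:1, $r2:65523, $r3:65526, $r4:9, $r5:12}
[6] beq  $r1, $r4, L8  →  {$r0:0, $r1:1, $r2:65523, $r3:65526, $r4:9, $r5:12}  ⟨branch fallthrough⟩
[7] slti  $r4, $r3, 4  →  {$r0:0, $r1:1, $r2:65523, $r3:65526, $r4:0, $r5:12}
[8] andi  $r2, $r3, 2  →  {$r0:0, $r1:1, $r2:2, $r3:65526, $r4:0, $r5:12}
[9] add  $r0, $r4, $r4  →  {$r0:0, $r1:1, $r2:2, $r3:65526, $r4:0, $r5:12}
[10] sub  $r2, $r5, $r5  →  {$r0:0, $r1:1, $r2:0, $r3:65526, $r4:0, $r5:12}
[11] xori  $r5, $r1, 15  →  {$r0:0, $r1:1, $r2:0, $r3:65526, $r4:0, $r5:14}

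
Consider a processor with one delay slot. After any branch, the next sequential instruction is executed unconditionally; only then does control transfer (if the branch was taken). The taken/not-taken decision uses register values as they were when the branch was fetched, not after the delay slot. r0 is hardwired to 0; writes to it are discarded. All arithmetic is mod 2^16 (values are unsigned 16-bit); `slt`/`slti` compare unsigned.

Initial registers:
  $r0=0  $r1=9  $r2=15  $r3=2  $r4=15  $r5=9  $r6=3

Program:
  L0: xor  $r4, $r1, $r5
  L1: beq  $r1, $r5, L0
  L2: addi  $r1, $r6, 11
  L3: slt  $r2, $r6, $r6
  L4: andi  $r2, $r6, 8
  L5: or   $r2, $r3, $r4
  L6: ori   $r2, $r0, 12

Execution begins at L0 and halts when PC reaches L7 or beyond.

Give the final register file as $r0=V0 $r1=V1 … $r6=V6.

$r0=0 $r1=14 $r2=12 $r3=2 $r4=7 $r5=9 $r6=3

PC=0  xor  $r4, $r1, $r5     | $r0=0 $r1=9 $r2=15 $r3=2 $r4=0 $r5=9 $r6=3
PC=1  beq  $r1, $r5, L0      | $r0=0 $r1=9 $r2=15 $r3=2 $r4=0 $r5=9 $r6=3  [TAKEN]
PC=2  addi  $r1, $r6, 11     | $r0=0 $r1=14 $r2=15 $r3=2 $r4=0 $r5=9 $r6=3
PC=0  xor  $r4, $r1, $r5     | $r0=0 $r1=14 $r2=15 $r3=2 $r4=7 $r5=9 $r6=3
PC=1  beq  $r1, $r5, L0      | $r0=0 $r1=14 $r2=15 $r3=2 $r4=7 $r5=9 $r6=3  [not taken]
PC=2  addi  $r1, $r6, 11     | $r0=0 $r1=14 $r2=15 $r3=2 $r4=7 $r5=9 $r6=3
PC=3  slt  $r2, $r6, $r6     | $r0=0 $r1=14 $r2=0 $r3=2 $r4=7 $r5=9 $r6=3
PC=4  andi  $r2, $r6, 8      | $r0=0 $r1=14 $r2=0 $r3=2 $r4=7 $r5=9 $r6=3
PC=5  or   $r2, $r3, $r4     | $r0=0 $r1=14 $r2=7 $r3=2 $r4=7 $r5=9 $r6=3
PC=6  ori   $r2, $r0, 12     | $r0=0 $r1=14 $r2=12 $r3=2 $r4=7 $r5=9 $r6=3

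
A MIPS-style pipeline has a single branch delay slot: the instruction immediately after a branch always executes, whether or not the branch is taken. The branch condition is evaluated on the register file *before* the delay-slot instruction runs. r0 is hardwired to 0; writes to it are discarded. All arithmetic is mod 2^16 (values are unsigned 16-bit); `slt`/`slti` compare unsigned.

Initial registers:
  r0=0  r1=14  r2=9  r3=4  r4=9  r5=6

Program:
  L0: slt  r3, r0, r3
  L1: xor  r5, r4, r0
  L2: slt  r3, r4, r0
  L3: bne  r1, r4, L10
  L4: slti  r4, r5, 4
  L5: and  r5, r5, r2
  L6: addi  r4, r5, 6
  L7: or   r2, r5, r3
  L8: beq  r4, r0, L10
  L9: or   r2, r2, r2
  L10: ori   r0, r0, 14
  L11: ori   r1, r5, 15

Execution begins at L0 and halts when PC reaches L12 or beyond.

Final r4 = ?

0

  step pc=0: slt  r3, r0, r3  regs=(0,14,9,1,9,6)
  step pc=1: xor  r5, r4, r0  regs=(0,14,9,1,9,9)
  step pc=2: slt  r3, r4, r0  regs=(0,14,9,0,9,9)
  step pc=3: bne  r1, r4, L10  cond=T  regs=(0,14,9,0,9,9)
  step pc=4: slti  r4, r5, 4  regs=(0,14,9,0,0,9)
  step pc=10: ori   r0, r0, 14  regs=(0,14,9,0,0,9)
  step pc=11: ori   r1, r5, 15  regs=(0,15,9,0,0,9)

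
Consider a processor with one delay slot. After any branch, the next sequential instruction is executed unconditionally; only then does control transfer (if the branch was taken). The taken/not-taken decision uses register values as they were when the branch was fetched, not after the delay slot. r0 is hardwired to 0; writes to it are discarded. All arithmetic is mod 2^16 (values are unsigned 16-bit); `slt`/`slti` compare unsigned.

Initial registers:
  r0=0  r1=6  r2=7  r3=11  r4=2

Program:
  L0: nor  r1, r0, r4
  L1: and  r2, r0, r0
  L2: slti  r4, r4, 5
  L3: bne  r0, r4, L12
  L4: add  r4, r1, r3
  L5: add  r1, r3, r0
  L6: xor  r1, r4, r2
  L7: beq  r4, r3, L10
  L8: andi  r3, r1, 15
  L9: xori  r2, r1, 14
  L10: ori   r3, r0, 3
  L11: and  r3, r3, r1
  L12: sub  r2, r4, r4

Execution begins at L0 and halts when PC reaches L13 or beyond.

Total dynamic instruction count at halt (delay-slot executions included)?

[0] nor  r1, r0, r4  →  {r0:0, r1:65533, r2:7, r3:11, r4:2}
[1] and  r2, r0, r0  →  {r0:0, r1:65533, r2:0, r3:11, r4:2}
[2] slti  r4, r4, 5  →  {r0:0, r1:65533, r2:0, r3:11, r4:1}
[3] bne  r0, r4, L12  →  {r0:0, r1:65533, r2:0, r3:11, r4:1}  ⟨branch taken⟩
[4] add  r4, r1, r3  →  {r0:0, r1:65533, r2:0, r3:11, r4:8}
[12] sub  r2, r4, r4  →  {r0:0, r1:65533, r2:0, r3:11, r4:8}

6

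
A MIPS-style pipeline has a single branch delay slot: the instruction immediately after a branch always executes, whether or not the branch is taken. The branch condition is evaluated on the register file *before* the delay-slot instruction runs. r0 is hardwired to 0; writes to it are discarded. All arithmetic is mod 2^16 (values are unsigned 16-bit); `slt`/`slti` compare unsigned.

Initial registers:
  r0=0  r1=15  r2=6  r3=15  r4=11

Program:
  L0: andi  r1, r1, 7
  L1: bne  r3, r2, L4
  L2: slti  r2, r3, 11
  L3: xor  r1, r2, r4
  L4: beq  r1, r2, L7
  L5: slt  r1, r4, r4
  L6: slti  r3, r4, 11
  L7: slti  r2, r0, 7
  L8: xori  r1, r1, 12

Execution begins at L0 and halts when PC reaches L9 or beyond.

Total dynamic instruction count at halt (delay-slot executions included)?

[0] andi  r1, r1, 7  →  {r0:0, r1:7, r2:6, r3:15, r4:11}
[1] bne  r3, r2, L4  →  {r0:0, r1:7, r2:6, r3:15, r4:11}  ⟨branch taken⟩
[2] slti  r2, r3, 11  →  {r0:0, r1:7, r2:0, r3:15, r4:11}
[4] beq  r1, r2, L7  →  {r0:0, r1:7, r2:0, r3:15, r4:11}  ⟨branch fallthrough⟩
[5] slt  r1, r4, r4  →  {r0:0, r1:0, r2:0, r3:15, r4:11}
[6] slti  r3, r4, 11  →  {r0:0, r1:0, r2:0, r3:0, r4:11}
[7] slti  r2, r0, 7  →  {r0:0, r1:0, r2:1, r3:0, r4:11}
[8] xori  r1, r1, 12  →  {r0:0, r1:12, r2:1, r3:0, r4:11}

8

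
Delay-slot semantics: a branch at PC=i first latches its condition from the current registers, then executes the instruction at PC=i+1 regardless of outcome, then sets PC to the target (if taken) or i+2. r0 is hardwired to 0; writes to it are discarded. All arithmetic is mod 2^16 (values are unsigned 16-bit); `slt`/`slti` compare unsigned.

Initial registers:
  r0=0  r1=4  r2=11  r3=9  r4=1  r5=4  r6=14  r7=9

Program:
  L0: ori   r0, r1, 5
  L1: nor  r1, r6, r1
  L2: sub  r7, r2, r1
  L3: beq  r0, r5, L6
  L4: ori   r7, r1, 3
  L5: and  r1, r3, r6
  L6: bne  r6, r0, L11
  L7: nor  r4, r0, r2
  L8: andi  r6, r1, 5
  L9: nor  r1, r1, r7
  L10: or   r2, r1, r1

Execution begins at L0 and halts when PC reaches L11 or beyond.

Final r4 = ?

65524

#0 ori   r0, r1, 5 ; 0/4/11/9/1/4/14/9
#1 nor  r1, r6, r1 ; 0/65521/11/9/1/4/14/9
#2 sub  r7, r2, r1 ; 0/65521/11/9/1/4/14/26
#3 beq  r0, r5, L6 ; 0/65521/11/9/1/4/14/26 ; →fallthru
#4 ori   r7, r1, 3 ; 0/65521/11/9/1/4/14/65523
#5 and  r1, r3, r6 ; 0/8/11/9/1/4/14/65523
#6 bne  r6, r0, L11 ; 0/8/11/9/1/4/14/65523 ; →target
#7 nor  r4, r0, r2 ; 0/8/11/9/65524/4/14/65523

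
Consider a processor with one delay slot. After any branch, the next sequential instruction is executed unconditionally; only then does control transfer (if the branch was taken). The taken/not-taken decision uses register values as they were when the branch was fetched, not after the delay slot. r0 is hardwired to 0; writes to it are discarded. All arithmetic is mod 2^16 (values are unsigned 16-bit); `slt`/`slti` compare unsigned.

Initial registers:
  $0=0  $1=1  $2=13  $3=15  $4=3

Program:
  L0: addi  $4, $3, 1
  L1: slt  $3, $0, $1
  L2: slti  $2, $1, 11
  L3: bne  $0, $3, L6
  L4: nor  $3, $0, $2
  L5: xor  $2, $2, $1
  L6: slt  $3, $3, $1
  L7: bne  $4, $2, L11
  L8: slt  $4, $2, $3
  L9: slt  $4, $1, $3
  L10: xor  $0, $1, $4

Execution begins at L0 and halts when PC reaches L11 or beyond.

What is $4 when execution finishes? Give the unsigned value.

  step pc=0: addi  $4, $3, 1  regs=(0,1,13,15,16)
  step pc=1: slt  $3, $0, $1  regs=(0,1,13,1,16)
  step pc=2: slti  $2, $1, 11  regs=(0,1,1,1,16)
  step pc=3: bne  $0, $3, L6  cond=T  regs=(0,1,1,1,16)
  step pc=4: nor  $3, $0, $2  regs=(0,1,1,65534,16)
  step pc=6: slt  $3, $3, $1  regs=(0,1,1,0,16)
  step pc=7: bne  $4, $2, L11  cond=T  regs=(0,1,1,0,16)
  step pc=8: slt  $4, $2, $3  regs=(0,1,1,0,0)

0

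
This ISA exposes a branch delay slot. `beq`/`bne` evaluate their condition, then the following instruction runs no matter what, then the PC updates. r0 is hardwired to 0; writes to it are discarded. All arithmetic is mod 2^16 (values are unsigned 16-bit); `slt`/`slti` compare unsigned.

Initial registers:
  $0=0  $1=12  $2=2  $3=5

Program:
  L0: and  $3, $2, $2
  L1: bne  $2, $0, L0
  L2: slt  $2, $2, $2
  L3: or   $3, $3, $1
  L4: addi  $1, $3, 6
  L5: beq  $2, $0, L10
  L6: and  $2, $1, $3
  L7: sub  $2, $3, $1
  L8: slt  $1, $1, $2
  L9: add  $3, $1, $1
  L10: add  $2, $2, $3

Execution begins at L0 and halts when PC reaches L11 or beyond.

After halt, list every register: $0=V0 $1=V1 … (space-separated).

$0=0 $1=18 $2=12 $3=12

[0] and  $3, $2, $2  →  {$0:0, $1:12, $2:2, $3:2}
[1] bne  $2, $0, L0  →  {$0:0, $1:12, $2:2, $3:2}  ⟨branch taken⟩
[2] slt  $2, $2, $2  →  {$0:0, $1:12, $2:0, $3:2}
[0] and  $3, $2, $2  →  {$0:0, $1:12, $2:0, $3:0}
[1] bne  $2, $0, L0  →  {$0:0, $1:12, $2:0, $3:0}  ⟨branch fallthrough⟩
[2] slt  $2, $2, $2  →  {$0:0, $1:12, $2:0, $3:0}
[3] or   $3, $3, $1  →  {$0:0, $1:12, $2:0, $3:12}
[4] addi  $1, $3, 6  →  {$0:0, $1:18, $2:0, $3:12}
[5] beq  $2, $0, L10  →  {$0:0, $1:18, $2:0, $3:12}  ⟨branch taken⟩
[6] and  $2, $1, $3  →  {$0:0, $1:18, $2:0, $3:12}
[10] add  $2, $2, $3  →  {$0:0, $1:18, $2:12, $3:12}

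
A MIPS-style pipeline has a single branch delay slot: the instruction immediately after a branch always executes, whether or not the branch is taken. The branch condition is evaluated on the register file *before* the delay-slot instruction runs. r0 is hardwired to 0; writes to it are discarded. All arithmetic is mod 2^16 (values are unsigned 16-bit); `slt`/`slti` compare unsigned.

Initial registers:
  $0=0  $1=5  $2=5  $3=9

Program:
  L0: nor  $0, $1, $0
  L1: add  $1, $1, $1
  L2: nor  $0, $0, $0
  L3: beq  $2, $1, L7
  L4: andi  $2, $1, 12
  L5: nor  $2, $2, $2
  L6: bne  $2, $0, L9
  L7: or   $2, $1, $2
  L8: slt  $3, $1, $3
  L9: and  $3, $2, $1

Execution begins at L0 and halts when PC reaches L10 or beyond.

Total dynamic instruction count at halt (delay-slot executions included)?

PC=0  nor  $0, $1, $0        | $0=0 $1=5 $2=5 $3=9
PC=1  add  $1, $1, $1        | $0=0 $1=10 $2=5 $3=9
PC=2  nor  $0, $0, $0        | $0=0 $1=10 $2=5 $3=9
PC=3  beq  $2, $1, L7        | $0=0 $1=10 $2=5 $3=9  [not taken]
PC=4  andi  $2, $1, 12       | $0=0 $1=10 $2=8 $3=9
PC=5  nor  $2, $2, $2        | $0=0 $1=10 $2=65527 $3=9
PC=6  bne  $2, $0, L9        | $0=0 $1=10 $2=65527 $3=9  [TAKEN]
PC=7  or   $2, $1, $2        | $0=0 $1=10 $2=65535 $3=9
PC=9  and  $3, $2, $1        | $0=0 $1=10 $2=65535 $3=10

9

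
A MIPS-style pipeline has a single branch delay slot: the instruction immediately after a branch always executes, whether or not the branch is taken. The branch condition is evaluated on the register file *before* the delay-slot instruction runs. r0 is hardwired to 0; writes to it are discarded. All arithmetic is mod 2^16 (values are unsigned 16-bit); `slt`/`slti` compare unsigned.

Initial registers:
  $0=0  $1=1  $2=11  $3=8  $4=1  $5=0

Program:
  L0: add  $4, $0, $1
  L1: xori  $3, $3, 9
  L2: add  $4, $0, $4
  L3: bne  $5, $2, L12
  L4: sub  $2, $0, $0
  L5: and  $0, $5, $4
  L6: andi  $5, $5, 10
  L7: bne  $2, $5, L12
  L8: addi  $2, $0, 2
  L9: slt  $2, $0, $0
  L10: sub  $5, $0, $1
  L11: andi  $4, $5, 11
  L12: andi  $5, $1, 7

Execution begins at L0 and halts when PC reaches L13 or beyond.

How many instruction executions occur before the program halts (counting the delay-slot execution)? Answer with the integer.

6

[0] add  $4, $0, $1  →  {$0:0, $1:1, $2:11, $3:8, $4:1, $5:0}
[1] xori  $3, $3, 9  →  {$0:0, $1:1, $2:11, $3:1, $4:1, $5:0}
[2] add  $4, $0, $4  →  {$0:0, $1:1, $2:11, $3:1, $4:1, $5:0}
[3] bne  $5, $2, L12  →  {$0:0, $1:1, $2:11, $3:1, $4:1, $5:0}  ⟨branch taken⟩
[4] sub  $2, $0, $0  →  {$0:0, $1:1, $2:0, $3:1, $4:1, $5:0}
[12] andi  $5, $1, 7  →  {$0:0, $1:1, $2:0, $3:1, $4:1, $5:1}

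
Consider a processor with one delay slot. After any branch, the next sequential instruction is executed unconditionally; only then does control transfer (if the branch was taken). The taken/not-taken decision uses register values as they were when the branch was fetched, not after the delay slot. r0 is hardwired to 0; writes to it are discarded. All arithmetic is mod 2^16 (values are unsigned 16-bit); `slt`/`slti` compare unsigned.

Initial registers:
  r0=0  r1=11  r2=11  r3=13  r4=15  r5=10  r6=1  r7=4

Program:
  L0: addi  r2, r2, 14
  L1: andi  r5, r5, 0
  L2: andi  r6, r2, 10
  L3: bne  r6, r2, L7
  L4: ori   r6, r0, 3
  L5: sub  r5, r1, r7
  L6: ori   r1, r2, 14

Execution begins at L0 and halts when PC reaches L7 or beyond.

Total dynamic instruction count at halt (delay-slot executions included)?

PC=0  addi  r2, r2, 14       | r0=0 r1=11 r2=25 r3=13 r4=15 r5=10 r6=1 r7=4
PC=1  andi  r5, r5, 0        | r0=0 r1=11 r2=25 r3=13 r4=15 r5=0 r6=1 r7=4
PC=2  andi  r6, r2, 10       | r0=0 r1=11 r2=25 r3=13 r4=15 r5=0 r6=8 r7=4
PC=3  bne  r6, r2, L7        | r0=0 r1=11 r2=25 r3=13 r4=15 r5=0 r6=8 r7=4  [TAKEN]
PC=4  ori   r6, r0, 3        | r0=0 r1=11 r2=25 r3=13 r4=15 r5=0 r6=3 r7=4

5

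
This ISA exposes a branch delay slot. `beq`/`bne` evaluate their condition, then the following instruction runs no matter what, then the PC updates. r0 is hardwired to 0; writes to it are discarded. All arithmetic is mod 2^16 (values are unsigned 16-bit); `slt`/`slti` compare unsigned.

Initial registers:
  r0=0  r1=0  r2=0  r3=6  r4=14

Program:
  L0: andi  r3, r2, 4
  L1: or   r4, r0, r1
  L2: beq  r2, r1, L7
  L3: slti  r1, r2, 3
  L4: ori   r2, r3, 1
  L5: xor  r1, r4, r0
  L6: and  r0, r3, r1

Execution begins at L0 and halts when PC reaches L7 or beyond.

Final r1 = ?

1

#0 andi  r3, r2, 4 ; 0/0/0/0/14
#1 or   r4, r0, r1 ; 0/0/0/0/0
#2 beq  r2, r1, L7 ; 0/0/0/0/0 ; →target
#3 slti  r1, r2, 3 ; 0/1/0/0/0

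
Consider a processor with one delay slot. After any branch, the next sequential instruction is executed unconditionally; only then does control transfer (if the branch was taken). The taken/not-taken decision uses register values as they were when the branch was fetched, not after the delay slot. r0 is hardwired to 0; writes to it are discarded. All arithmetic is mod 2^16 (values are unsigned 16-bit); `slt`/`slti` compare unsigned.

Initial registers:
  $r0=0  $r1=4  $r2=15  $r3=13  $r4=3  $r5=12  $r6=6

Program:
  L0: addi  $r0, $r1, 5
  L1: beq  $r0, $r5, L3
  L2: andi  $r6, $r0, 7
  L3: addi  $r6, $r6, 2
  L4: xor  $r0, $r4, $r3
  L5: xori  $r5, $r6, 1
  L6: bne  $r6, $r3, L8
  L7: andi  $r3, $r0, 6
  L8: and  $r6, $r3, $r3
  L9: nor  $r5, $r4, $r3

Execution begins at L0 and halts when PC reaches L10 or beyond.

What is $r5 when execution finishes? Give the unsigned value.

  step pc=0: addi  $r0, $r1, 5  regs=(0,4,15,13,3,12,6)
  step pc=1: beq  $r0, $r5, L3  cond=F  regs=(0,4,15,13,3,12,6)
  step pc=2: andi  $r6, $r0, 7  regs=(0,4,15,13,3,12,0)
  step pc=3: addi  $r6, $r6, 2  regs=(0,4,15,13,3,12,2)
  step pc=4: xor  $r0, $r4, $r3  regs=(0,4,15,13,3,12,2)
  step pc=5: xori  $r5, $r6, 1  regs=(0,4,15,13,3,3,2)
  step pc=6: bne  $r6, $r3, L8  cond=T  regs=(0,4,15,13,3,3,2)
  step pc=7: andi  $r3, $r0, 6  regs=(0,4,15,0,3,3,2)
  step pc=8: and  $r6, $r3, $r3  regs=(0,4,15,0,3,3,0)
  step pc=9: nor  $r5, $r4, $r3  regs=(0,4,15,0,3,65532,0)

65532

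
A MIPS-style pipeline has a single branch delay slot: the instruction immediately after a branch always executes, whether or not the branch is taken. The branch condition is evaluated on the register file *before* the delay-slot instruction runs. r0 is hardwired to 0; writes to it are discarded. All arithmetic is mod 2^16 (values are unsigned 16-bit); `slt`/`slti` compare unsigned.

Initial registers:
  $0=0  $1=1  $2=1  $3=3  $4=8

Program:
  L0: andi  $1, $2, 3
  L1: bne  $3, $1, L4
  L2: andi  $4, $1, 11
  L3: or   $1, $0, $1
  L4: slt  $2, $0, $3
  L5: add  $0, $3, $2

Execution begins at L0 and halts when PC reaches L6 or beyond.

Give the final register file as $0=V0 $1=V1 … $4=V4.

#0 andi  $1, $2, 3 ; 0/1/1/3/8
#1 bne  $3, $1, L4 ; 0/1/1/3/8 ; →target
#2 andi  $4, $1, 11 ; 0/1/1/3/1
#4 slt  $2, $0, $3 ; 0/1/1/3/1
#5 add  $0, $3, $2 ; 0/1/1/3/1

$0=0 $1=1 $2=1 $3=3 $4=1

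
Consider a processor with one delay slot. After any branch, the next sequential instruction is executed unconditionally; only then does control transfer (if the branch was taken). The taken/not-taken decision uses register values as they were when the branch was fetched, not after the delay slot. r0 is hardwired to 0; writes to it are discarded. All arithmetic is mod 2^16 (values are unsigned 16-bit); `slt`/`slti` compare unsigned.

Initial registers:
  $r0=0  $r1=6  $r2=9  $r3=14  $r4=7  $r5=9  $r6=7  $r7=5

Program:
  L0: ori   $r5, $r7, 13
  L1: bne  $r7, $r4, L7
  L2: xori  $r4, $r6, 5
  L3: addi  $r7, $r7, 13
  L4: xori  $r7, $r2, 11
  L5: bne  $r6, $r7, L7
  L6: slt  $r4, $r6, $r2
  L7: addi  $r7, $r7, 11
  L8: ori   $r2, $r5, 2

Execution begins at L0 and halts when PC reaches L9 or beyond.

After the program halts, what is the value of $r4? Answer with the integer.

PC=0  ori   $r5, $r7, 13     | $r0=0 $r1=6 $r2=9 $r3=14 $r4=7 $r5=13 $r6=7 $r7=5
PC=1  bne  $r7, $r4, L7      | $r0=0 $r1=6 $r2=9 $r3=14 $r4=7 $r5=13 $r6=7 $r7=5  [TAKEN]
PC=2  xori  $r4, $r6, 5      | $r0=0 $r1=6 $r2=9 $r3=14 $r4=2 $r5=13 $r6=7 $r7=5
PC=7  addi  $r7, $r7, 11     | $r0=0 $r1=6 $r2=9 $r3=14 $r4=2 $r5=13 $r6=7 $r7=16
PC=8  ori   $r2, $r5, 2      | $r0=0 $r1=6 $r2=15 $r3=14 $r4=2 $r5=13 $r6=7 $r7=16

2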